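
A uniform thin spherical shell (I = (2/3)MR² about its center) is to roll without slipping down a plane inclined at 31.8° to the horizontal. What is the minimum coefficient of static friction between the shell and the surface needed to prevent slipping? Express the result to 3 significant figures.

μ_min ≈ 0.248

The moment of inertia is (2/3)MR², giving k ≡ I/(MR²) = 2/3.
Translational: Mg sinθ − f = Ma. Rotational about the CM: fR = Iα = kMRa, so f = kMa.
These give a = g sinθ/(1+k) and the required friction f = kMg sinθ/(1+k).
The normal force is N = Mg cosθ, so μ_min = f/N = k tanθ/(1+k).
μ_min = (2/3) × tan31.8° / 1.667 ≈ 0.248.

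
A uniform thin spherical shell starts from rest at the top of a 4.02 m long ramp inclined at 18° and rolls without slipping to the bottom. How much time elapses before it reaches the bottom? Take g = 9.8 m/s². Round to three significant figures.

The moment of inertia is (2/3)MR², giving k ≡ I/(MR²) = 2/3.
Newton's second law down the slope: Mg sinθ − f = Ma. The torque equation fR = Iα (with α = a/R) gives f = kMa.
Hence a = g sinθ/(1+k) = 9.8×sin18°/1.667 = 1.817 m/s².
Starting from rest, L = ½at², so t = √(2L/a) = √(2×4.02/1.817) ≈ 2.10 s.

t ≈ 2.10 s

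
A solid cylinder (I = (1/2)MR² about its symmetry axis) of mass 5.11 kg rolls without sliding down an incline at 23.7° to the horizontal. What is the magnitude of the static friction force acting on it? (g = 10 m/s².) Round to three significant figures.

f ≈ 6.85 N

The moment of inertia is (1/2)MR², giving k ≡ I/(MR²) = 0.5.
Along the incline Mg sinθ − f = Ma, and torque about the center fR = Iα = kMR²(a/R) gives f = kMa.
Combining, a = g sinθ/(1+k) and f = kMa = kMg sinθ/(1+k).
f = 0.5 × 5.11 × 10 × sin23.7° / 1.5 ≈ 6.85 N.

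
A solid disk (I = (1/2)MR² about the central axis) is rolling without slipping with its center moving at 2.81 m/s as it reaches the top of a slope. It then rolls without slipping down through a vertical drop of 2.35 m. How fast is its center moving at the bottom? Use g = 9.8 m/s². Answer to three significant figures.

v ≈ 6.21 m/s

With I = (1/2)MR², the ratio k = I/(MR²) is 0.5.
Since it rolls without slipping, ω = v/R and KE = ½Mv² + ½Iω² = ½(1+k)Mv² = (3/4)Mv².
Energy conservation: (3/4)Mv₀² + Mgh = (3/4)Mv², so v² = v₀² + 2gh/(1+k).
v = √(2.81² + 2×9.8×2.35/1.5) = √38.6 ≈ 6.21 m/s.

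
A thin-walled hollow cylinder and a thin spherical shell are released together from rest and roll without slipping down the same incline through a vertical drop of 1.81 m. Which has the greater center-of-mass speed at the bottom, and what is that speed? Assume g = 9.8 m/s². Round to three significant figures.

the thin spherical shell, at v ≈ 4.61 m/s

For rolling without slipping, Mgh = ½(1+k)Mv² where k = I/(MR²), so v = √(2gh/(1+k)).
Thin-walled hollow cylinder: k = 1, giving v = √(2×9.8×1.81/2) = 4.212 m/s.
Thin spherical shell: k = 2/3, giving v = √(2×9.8×1.81/1.667) = 4.614 m/s.
The smaller k wins: the thin spherical shell, at ≈ 4.61 m/s.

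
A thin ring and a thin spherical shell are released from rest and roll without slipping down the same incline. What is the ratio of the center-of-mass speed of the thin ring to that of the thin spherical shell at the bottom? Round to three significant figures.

v_ratio ≈ 0.913

Each satisfies Mgh = ½(1+k)Mv² with k = I/(MR²), so v ∝ 1/√(1+k).
For the thin ring k = 1; for the thin spherical shell k = 2/3.
v₁/v₂ = √((1+k₂)/(1+k₁)) = √(1.667/2) ≈ 0.913.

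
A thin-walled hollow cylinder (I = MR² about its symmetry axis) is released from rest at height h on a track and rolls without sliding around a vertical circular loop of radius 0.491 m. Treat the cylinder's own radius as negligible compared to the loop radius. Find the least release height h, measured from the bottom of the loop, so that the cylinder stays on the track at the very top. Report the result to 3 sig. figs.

h_min ≈ 1.47 m

With I = MR², the ratio k = I/(MR²) is 1.
At the top of the loop, the minimum-contact condition is Mg = Mv_top²/r, so v_top² = gr.
With ω = v/R, the kinetic energy at speed v is ½(1+k)Mv² = Mv².
Energy conservation from release (height h) to the top (height 2r): Mgh = Mg(2r) + M·gr.
Thus h_min = 2r + (1+k)r/2 = r(2 + 2/2) = 0.491 × 3 ≈ 1.47 m.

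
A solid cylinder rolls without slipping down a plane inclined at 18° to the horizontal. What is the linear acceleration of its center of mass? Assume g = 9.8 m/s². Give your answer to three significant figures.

a ≈ 2.02 m/s²

For this body I = (1/2)MR², i.e. k = I/(MR²) = 0.5.
Along the incline Mg sinθ − f = Ma, and torque about the center fR = Iα = kMR²(a/R) gives f = kMa.
Eliminating f: Mg sinθ = (1+k)Ma, so a = g sinθ/(1+k) = 9.8 × sin18° / 1.5 ≈ 2.02 m/s².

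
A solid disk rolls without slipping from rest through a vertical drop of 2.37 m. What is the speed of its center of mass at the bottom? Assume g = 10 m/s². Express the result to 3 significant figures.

v ≈ 5.62 m/s

With I = (1/2)MR², the ratio k = I/(MR²) is 0.5.
The rolling condition ω = v/R makes the rotational term ½I(v/R)² = ½kMv², so KE_total = ½(1+k)Mv² = (3/4)Mv².
Energy conservation: Mgh = (3/4)Mv², so v = √(2gh/(1+k)) = √(2 × 10 × 2.37 / 1.5) ≈ 5.62 m/s.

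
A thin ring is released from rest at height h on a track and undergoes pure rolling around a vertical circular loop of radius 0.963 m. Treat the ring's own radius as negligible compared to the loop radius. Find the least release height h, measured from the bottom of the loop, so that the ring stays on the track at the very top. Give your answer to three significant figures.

With I = MR², the ratio k = I/(MR²) is 1.
At the top, contact is just lost when gravity alone supplies the centripetal force: Mg = Mv_top²/r, i.e. v_top² = gr.
With ω = v/R, the kinetic energy at speed v is ½(1+k)Mv² = Mv².
Energy conservation from release (height h) to the top (height 2r): Mgh = Mg(2r) + M·gr.
Thus h_min = 2r + (1+k)r/2 = r(2 + 2/2) = 0.963 × 3 ≈ 2.89 m.

h_min ≈ 2.89 m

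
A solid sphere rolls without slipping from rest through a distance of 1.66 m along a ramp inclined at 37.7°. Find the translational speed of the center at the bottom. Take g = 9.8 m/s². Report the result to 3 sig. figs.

Here I = (2/5)MR², so the shape factor k = I/(MR²) = 0.4.
Since it rolls without slipping, ω = v/R and KE = ½Mv² + ½Iω² = ½(1+k)Mv² = (7/10)Mv².
The vertical drop is h = L sinθ = 1.66 × sin37.7° = 1.015 m.
Setting Mgh = (7/10)Mv² gives v = √(2gh/(1+k)) = √(2·9.8·1.015/1.4) ≈ 3.77 m/s.

v ≈ 3.77 m/s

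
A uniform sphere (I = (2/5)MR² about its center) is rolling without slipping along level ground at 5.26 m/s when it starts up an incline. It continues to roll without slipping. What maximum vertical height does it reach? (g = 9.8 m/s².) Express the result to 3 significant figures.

h ≈ 1.98 m

With I = (2/5)MR², the ratio k = I/(MR²) is 0.4.
The rolling condition ω = v/R makes the rotational term ½I(v/R)² = ½kMv², so KE_total = ½(1+k)Mv² = (7/10)Mv².
At the top the kinetic energy is zero, so (7/10)Mv₀² = Mgh.
Thus h = (1+k)v₀²/(2g) = 1.4 × 5.26² / (2 × 9.8) ≈ 1.98 m.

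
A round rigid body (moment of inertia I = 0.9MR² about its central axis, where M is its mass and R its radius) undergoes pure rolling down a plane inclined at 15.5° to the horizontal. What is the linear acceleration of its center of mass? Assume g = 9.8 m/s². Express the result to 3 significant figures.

a ≈ 1.38 m/s²

With I = 0.9MR², the ratio k = I/(MR²) is 0.9.
Along the incline Mg sinθ − f = Ma, and torque about the center fR = Iα = kMR²(a/R) gives f = kMa.
Eliminating f: Mg sinθ = (1+k)Ma, so a = g sinθ/(1+k) = 9.8 × sin15.5° / 1.9 ≈ 1.38 m/s².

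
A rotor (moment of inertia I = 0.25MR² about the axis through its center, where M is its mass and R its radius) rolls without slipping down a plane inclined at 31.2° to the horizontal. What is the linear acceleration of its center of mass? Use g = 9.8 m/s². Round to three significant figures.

a ≈ 4.06 m/s²

The moment of inertia is 0.25MR², giving k ≡ I/(MR²) = 0.25.
Newton's second law down the slope: Mg sinθ − f = Ma. The torque equation fR = Iα (with α = a/R) gives f = kMa.
Eliminating f: Mg sinθ = (1+k)Ma, so a = g sinθ/(1+k) = 9.8 × sin31.2° / 1.25 ≈ 4.06 m/s².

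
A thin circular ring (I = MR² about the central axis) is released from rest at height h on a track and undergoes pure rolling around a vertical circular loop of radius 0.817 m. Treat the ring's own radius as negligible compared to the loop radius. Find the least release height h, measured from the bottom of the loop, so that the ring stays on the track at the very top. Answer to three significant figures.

With I = MR², the ratio k = I/(MR²) is 1.
At the top of the loop, the minimum-contact condition is Mg = Mv_top²/r, so v_top² = gr.
With ω = v/R, the kinetic energy at speed v is ½(1+k)Mv² = Mv².
Energy conservation from release (height h) to the top (height 2r): Mgh = Mg(2r) + M·gr.
Thus h_min = 2r + (1+k)r/2 = r(2 + 2/2) = 0.817 × 3 ≈ 2.45 m.

h_min ≈ 2.45 m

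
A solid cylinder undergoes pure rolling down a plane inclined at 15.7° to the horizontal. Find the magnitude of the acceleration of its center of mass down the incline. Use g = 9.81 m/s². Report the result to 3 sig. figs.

With I = (1/2)MR², the ratio k = I/(MR²) is 0.5.
Along the incline Mg sinθ − f = Ma, and torque about the center fR = Iα = kMR²(a/R) gives f = kMa.
Eliminating f: Mg sinθ = (1+k)Ma, so a = g sinθ/(1+k) = 9.81 × sin15.7° / 1.5 ≈ 1.77 m/s².

a ≈ 1.77 m/s²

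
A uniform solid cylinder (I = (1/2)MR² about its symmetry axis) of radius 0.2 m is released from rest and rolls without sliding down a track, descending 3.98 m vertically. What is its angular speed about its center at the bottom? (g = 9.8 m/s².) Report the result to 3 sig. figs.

For this body I = (1/2)MR², i.e. k = I/(MR²) = 0.5.
Since it rolls without slipping, ω = v/R and KE = ½Mv² + ½Iω² = ½(1+k)Mv² = (3/4)Mv².
Energy conservation Mgh = ½(1+k)Mv² gives v = √(2gh/(1+k)) = √(2 × 9.8 × 3.98 / 1.5) = 7.211 m/s.
Then ω = v/R = 7.211 / 0.2 ≈ 36.1 rad/s.

ω ≈ 36.1 rad/s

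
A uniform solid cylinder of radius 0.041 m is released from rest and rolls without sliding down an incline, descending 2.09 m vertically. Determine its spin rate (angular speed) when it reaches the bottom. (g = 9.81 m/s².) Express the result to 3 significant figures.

ω ≈ 128 rad/s

For this body I = (1/2)MR², i.e. k = I/(MR²) = 0.5.
The rolling condition ω = v/R makes the rotational term ½I(v/R)² = ½kMv², so KE_total = ½(1+k)Mv² = (3/4)Mv².
Energy conservation Mgh = ½(1+k)Mv² gives v = √(2gh/(1+k)) = √(2 × 9.81 × 2.09 / 1.5) = 5.228 m/s.
The angular speed follows from ω = v/R = 5.228/0.041 ≈ 128 rad/s.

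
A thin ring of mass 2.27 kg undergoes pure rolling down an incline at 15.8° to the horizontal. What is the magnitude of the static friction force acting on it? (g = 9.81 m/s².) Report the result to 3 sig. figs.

With I = MR², the ratio k = I/(MR²) is 1.
Translational: Mg sinθ − f = Ma. Rotational about the CM: fR = Iα = kMRa, so f = kMa.
Combining, a = g sinθ/(1+k) and f = kMa = kMg sinθ/(1+k).
f = 1 × 2.27 × 9.81 × sin15.8° / 2 ≈ 3.03 N.

f ≈ 3.03 N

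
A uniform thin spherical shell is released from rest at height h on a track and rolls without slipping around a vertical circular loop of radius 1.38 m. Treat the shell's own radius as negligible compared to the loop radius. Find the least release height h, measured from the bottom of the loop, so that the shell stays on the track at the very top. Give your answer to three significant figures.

h_min ≈ 3.91 m

Here I = (2/3)MR², so the shape factor k = I/(MR²) = 2/3.
At the top of the loop, the minimum-contact condition is Mg = Mv_top²/r, so v_top² = gr.
With ω = v/R, the kinetic energy at speed v is ½(1+k)Mv² = (5/6)Mv².
Energy conservation from release (height h) to the top (height 2r): Mgh = Mg(2r) + (5/6)M·gr.
Thus h_min = 2r + (1+k)r/2 = r(2 + 1.667/2) = 1.38 × 2.833 ≈ 3.91 m.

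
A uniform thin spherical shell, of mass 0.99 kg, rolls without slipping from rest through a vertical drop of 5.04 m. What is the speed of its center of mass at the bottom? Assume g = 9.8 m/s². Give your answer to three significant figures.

v ≈ 7.70 m/s

With I = (2/3)MR², the ratio k = I/(MR²) is 2/3.
Since it rolls without slipping, ω = v/R and KE = ½Mv² + ½Iω² = ½(1+k)Mv² = (5/6)Mv².
Setting Mgh = (5/6)Mv² gives v = √(2gh/(1+k)) = √(2·9.8·5.04/1.667) ≈ 7.70 m/s.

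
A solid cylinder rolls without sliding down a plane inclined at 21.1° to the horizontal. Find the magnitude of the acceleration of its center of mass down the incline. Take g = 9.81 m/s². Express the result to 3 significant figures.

a ≈ 2.35 m/s²

Here I = (1/2)MR², so the shape factor k = I/(MR²) = 0.5.
Translational: Mg sinθ − f = Ma. Rotational about the CM: fR = Iα = kMRa, so f = kMa.
Eliminating f: Mg sinθ = (1+k)Ma, so a = g sinθ/(1+k) = 9.81 × sin21.1° / 1.5 ≈ 2.35 m/s².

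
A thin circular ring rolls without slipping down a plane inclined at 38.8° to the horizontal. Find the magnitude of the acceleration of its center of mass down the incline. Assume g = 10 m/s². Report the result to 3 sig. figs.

a ≈ 3.13 m/s²

With I = MR², the ratio k = I/(MR²) is 1.
Newton's second law down the slope: Mg sinθ − f = Ma. The torque equation fR = Iα (with α = a/R) gives f = kMa.
Eliminating f: Mg sinθ = (1+k)Ma, so a = g sinθ/(1+k) = 10 × sin38.8° / 2 ≈ 3.13 m/s².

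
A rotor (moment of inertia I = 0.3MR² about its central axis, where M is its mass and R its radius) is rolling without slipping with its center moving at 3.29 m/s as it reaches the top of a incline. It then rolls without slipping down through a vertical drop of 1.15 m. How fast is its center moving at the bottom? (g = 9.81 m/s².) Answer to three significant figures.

v ≈ 5.31 m/s

With I = 0.3MR², the ratio k = I/(MR²) is 0.3.
Since it rolls without slipping, ω = v/R and KE = ½Mv² + ½Iω² = ½(1+k)Mv² = (13/20)Mv².
Energy conservation: (13/20)Mv₀² + Mgh = (13/20)Mv², so v² = v₀² + 2gh/(1+k).
v = √(3.29² + 2×9.81×1.15/1.3) = √28.18 ≈ 5.31 m/s.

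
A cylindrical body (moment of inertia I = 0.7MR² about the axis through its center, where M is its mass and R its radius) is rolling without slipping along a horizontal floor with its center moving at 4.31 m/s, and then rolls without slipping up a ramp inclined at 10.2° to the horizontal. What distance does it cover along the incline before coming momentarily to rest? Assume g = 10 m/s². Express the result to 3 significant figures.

d ≈ 8.92 m

With I = 0.7MR², the ratio k = I/(MR²) is 0.7.
Pure rolling means v = ωR; then KE = ½Mv² + ½I(v/R)² = ½(1+k)Mv² = (17/20)Mv².
Setting this equal to Mgh gives the vertical rise h = (1+k)v₀²/(2g) = 1.7×4.31²/(2×10) = 1.579 m.
The distance along the slope is d = h/sinθ = 1.579/sin10.2° ≈ 8.92 m.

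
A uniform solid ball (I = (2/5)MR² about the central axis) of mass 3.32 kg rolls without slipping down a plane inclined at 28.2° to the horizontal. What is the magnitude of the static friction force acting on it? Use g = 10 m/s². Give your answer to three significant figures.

f ≈ 4.48 N

For this body I = (2/5)MR², i.e. k = I/(MR²) = 0.4.
Translational: Mg sinθ − f = Ma. Rotational about the CM: fR = Iα = kMRa, so f = kMa.
Combining, a = g sinθ/(1+k) and f = kMa = kMg sinθ/(1+k).
f = 0.4 × 3.32 × 10 × sin28.2° / 1.4 ≈ 4.48 N.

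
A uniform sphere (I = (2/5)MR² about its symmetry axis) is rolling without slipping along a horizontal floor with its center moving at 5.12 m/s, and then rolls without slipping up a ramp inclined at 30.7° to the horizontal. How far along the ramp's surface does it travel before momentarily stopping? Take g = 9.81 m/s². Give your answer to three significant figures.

d ≈ 3.66 m

Here I = (2/5)MR², so the shape factor k = I/(MR²) = 0.4.
Pure rolling means v = ωR; then KE = ½Mv² + ½I(v/R)² = ½(1+k)Mv² = (7/10)Mv².
Setting this equal to Mgh gives the vertical rise h = (1+k)v₀²/(2g) = 1.4×5.12²/(2×9.81) = 1.871 m.
Along the incline, d = h/sinθ = 1.871/sin30.7° ≈ 3.66 m.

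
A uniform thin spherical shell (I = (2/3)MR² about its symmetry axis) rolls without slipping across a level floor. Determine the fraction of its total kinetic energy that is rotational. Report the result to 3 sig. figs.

Here I = (2/3)MR², so the shape factor k = I/(MR²) = 2/3.
Since ω = v/R, the translational part is ½Mv² and the rotational part is ½I(v/R)² = ½kMv²; the total is ½(1+k)Mv².
The rotational fraction is therefore k/(1+k) = (2/3)/1.667 ≈ 0.400.

fraction ≈ 0.400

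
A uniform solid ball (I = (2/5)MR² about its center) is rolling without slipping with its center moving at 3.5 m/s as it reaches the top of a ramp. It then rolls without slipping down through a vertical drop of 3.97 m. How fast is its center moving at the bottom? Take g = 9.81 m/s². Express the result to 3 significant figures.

For this body I = (2/5)MR², i.e. k = I/(MR²) = 0.4.
Since it rolls without slipping, ω = v/R and KE = ½Mv² + ½Iω² = ½(1+k)Mv² = (7/10)Mv².
Conserving energy between top and bottom: (7/10)Mv² = (7/10)Mv₀² + Mgh, hence v² = v₀² + 2gh/(1+k).
v = √(3.5² + 2×9.81×3.97/1.4) = √67.89 ≈ 8.24 m/s.

v ≈ 8.24 m/s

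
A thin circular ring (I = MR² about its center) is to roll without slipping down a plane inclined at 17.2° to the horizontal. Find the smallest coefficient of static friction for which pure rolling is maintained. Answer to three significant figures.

μ_min ≈ 0.155

For this body I = MR², i.e. k = I/(MR²) = 1.
Along the incline Mg sinθ − f = Ma, and torque about the center fR = Iα = kMR²(a/R) gives f = kMa.
These give a = g sinθ/(1+k) and the required friction f = kMg sinθ/(1+k).
The normal force is N = Mg cosθ, so μ_min = f/N = k tanθ/(1+k).
μ_min = 1 × tan17.2° / 2 ≈ 0.155.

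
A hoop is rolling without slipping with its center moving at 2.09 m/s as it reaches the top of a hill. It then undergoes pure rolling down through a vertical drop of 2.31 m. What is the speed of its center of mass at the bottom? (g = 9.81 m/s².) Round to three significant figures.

v ≈ 5.20 m/s

Here I = MR², so the shape factor k = I/(MR²) = 1.
Rolling without slipping gives ω = v/R, so the total kinetic energy is ½Mv² + ½Iω² = ½(1+k)Mv² = Mv².
Energy conservation: Mv₀² + Mgh = Mv², so v² = v₀² + 2gh/(1+k).
v = √(2.09² + 2×9.81×2.31/2) = √27.03 ≈ 5.20 m/s.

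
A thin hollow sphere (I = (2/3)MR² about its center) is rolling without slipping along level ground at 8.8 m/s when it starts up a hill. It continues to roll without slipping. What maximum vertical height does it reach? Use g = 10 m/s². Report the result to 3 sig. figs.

h ≈ 6.45 m

The moment of inertia is (2/3)MR², giving k ≡ I/(MR²) = 2/3.
Since it rolls without slipping, ω = v/R and KE = ½Mv² + ½Iω² = ½(1+k)Mv² = (5/6)Mv².
At the top the kinetic energy is zero, so (5/6)Mv₀² = Mgh.
Thus h = (1+k)v₀²/(2g) = 1.667 × 8.8² / (2 × 10) ≈ 6.45 m.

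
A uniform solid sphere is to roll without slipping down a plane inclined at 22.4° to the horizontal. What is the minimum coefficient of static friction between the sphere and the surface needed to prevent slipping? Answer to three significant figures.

μ_min ≈ 0.118

Here I = (2/5)MR², so the shape factor k = I/(MR²) = 0.4.
Translational: Mg sinθ − f = Ma. Rotational about the CM: fR = Iα = kMRa, so f = kMa.
These give a = g sinθ/(1+k) and the required friction f = kMg sinθ/(1+k).
The normal force is N = Mg cosθ, so μ_min = f/N = k tanθ/(1+k).
μ_min = 0.4 × tan22.4° / 1.4 ≈ 0.118.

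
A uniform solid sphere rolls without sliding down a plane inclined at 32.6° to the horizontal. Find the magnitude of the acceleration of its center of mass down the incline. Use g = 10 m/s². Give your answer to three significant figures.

a ≈ 3.85 m/s²

The moment of inertia is (2/5)MR², giving k ≡ I/(MR²) = 0.4.
Along the incline Mg sinθ − f = Ma, and torque about the center fR = Iα = kMR²(a/R) gives f = kMa.
Eliminating f: Mg sinθ = (1+k)Ma, so a = g sinθ/(1+k) = 10 × sin32.6° / 1.4 ≈ 3.85 m/s².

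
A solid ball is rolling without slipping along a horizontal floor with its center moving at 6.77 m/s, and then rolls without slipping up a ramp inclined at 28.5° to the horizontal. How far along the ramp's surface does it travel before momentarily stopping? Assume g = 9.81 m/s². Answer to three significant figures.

d ≈ 6.85 m

Here I = (2/5)MR², so the shape factor k = I/(MR²) = 0.4.
Rolling without slipping gives ω = v/R, so the total kinetic energy is ½Mv² + ½Iω² = ½(1+k)Mv² = (7/10)Mv².
Setting this equal to Mgh gives the vertical rise h = (1+k)v₀²/(2g) = 1.4×6.77²/(2×9.81) = 3.27 m.
The distance along the slope is d = h/sinθ = 3.27/sin28.5° ≈ 6.85 m.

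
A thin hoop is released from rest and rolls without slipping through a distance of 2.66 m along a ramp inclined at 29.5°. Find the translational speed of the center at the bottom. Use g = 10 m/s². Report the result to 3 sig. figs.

v ≈ 3.62 m/s

For this body I = MR², i.e. k = I/(MR²) = 1.
Since it rolls without slipping, ω = v/R and KE = ½Mv² + ½Iω² = ½(1+k)Mv² = Mv².
The vertical drop is h = L sinθ = 2.66 × sin29.5° = 1.31 m.
Energy conservation: Mgh = Mv², so v = √(2gh/(1+k)) = √(2 × 10 × 1.31 / 2) ≈ 3.62 m/s.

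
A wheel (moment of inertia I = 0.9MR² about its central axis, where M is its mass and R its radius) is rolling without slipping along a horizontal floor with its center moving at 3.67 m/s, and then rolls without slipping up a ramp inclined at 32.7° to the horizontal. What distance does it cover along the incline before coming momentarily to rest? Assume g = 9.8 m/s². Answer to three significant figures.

d ≈ 2.42 m

The moment of inertia is 0.9MR², giving k ≡ I/(MR²) = 0.9.
Since it rolls without slipping, ω = v/R and KE = ½Mv² + ½Iω² = ½(1+k)Mv² = (19/20)Mv².
Setting this equal to Mgh gives the vertical rise h = (1+k)v₀²/(2g) = 1.9×3.67²/(2×9.8) = 1.306 m.
Along the incline, d = h/sinθ = 1.306/sin32.7° ≈ 2.42 m.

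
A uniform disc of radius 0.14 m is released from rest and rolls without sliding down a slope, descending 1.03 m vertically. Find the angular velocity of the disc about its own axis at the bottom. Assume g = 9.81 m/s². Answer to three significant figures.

ω ≈ 26.2 rad/s

For this body I = (1/2)MR², i.e. k = I/(MR²) = 0.5.
Pure rolling means v = ωR; then KE = ½Mv² + ½I(v/R)² = ½(1+k)Mv² = (3/4)Mv².
Energy conservation Mgh = ½(1+k)Mv² gives v = √(2gh/(1+k)) = √(2 × 9.81 × 1.03 / 1.5) = 3.67 m/s.
The angular speed follows from ω = v/R = 3.67/0.14 ≈ 26.2 rad/s.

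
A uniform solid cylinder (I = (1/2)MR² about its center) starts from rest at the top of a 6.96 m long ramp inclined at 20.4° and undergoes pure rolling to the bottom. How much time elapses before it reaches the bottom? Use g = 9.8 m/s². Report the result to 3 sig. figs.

t ≈ 2.47 s

Here I = (1/2)MR², so the shape factor k = I/(MR²) = 0.5.
Along the incline Mg sinθ − f = Ma, and torque about the center fR = Iα = kMR²(a/R) gives f = kMa.
Hence a = g sinθ/(1+k) = 9.8×sin20.4°/1.5 = 2.277 m/s².
With constant a from rest, t = √(2L/a) = √(2·6.96/2.277) ≈ 2.47 s.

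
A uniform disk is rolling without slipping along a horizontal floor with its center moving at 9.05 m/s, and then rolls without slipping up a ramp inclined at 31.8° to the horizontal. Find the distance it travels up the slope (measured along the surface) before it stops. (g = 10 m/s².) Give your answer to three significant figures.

With I = (1/2)MR², the ratio k = I/(MR²) is 0.5.
Pure rolling means v = ωR; then KE = ½Mv² + ½I(v/R)² = ½(1+k)Mv² = (3/4)Mv².
Setting this equal to Mgh gives the vertical rise h = (1+k)v₀²/(2g) = 1.5×9.05²/(2×10) = 6.143 m.
The distance along the slope is d = h/sinθ = 6.143/sin31.8° ≈ 11.7 m.

d ≈ 11.7 m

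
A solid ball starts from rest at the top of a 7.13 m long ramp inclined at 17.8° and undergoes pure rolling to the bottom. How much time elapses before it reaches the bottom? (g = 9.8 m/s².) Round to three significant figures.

t ≈ 2.58 s

The moment of inertia is (2/5)MR², giving k ≡ I/(MR²) = 0.4.
Newton's second law down the slope: Mg sinθ − f = Ma. The torque equation fR = Iα (with α = a/R) gives f = kMa.
Hence a = g sinθ/(1+k) = 9.8×sin17.8°/1.4 = 2.14 m/s².
With constant a from rest, t = √(2L/a) = √(2·7.13/2.14) ≈ 2.58 s.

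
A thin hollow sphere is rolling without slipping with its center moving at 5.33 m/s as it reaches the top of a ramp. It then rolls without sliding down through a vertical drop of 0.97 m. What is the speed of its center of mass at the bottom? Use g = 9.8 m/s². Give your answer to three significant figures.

v ≈ 6.31 m/s

Here I = (2/3)MR², so the shape factor k = I/(MR²) = 2/3.
Pure rolling means v = ωR; then KE = ½Mv² + ½I(v/R)² = ½(1+k)Mv² = (5/6)Mv².
Conserving energy between top and bottom: (5/6)Mv² = (5/6)Mv₀² + Mgh, hence v² = v₀² + 2gh/(1+k).
v = √(5.33² + 2×9.8×0.97/1.667) = √39.82 ≈ 6.31 m/s.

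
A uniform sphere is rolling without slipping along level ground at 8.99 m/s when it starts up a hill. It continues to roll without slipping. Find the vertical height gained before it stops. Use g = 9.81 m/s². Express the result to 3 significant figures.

h ≈ 5.77 m

For this body I = (2/5)MR², i.e. k = I/(MR²) = 0.4.
Rolling without slipping gives ω = v/R, so the total kinetic energy is ½Mv² + ½Iω² = ½(1+k)Mv² = (7/10)Mv².
At the top the kinetic energy is zero, so (7/10)Mv₀² = Mgh.
Thus h = (1+k)v₀²/(2g) = 1.4 × 8.99² / (2 × 9.81) ≈ 5.77 m.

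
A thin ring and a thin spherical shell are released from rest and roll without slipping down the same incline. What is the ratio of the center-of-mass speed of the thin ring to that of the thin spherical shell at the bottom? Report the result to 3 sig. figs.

Each satisfies Mgh = ½(1+k)Mv² with k = I/(MR²), so v ∝ 1/√(1+k).
For the thin ring k = 1; for the thin spherical shell k = 2/3.
v₁/v₂ = √((1+k₂)/(1+k₁)) = √(1.667/2) ≈ 0.913.

v_ratio ≈ 0.913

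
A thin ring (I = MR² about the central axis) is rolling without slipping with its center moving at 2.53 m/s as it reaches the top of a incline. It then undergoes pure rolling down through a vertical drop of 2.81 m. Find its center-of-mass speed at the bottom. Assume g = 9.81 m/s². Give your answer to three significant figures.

Here I = MR², so the shape factor k = I/(MR²) = 1.
The rolling condition ω = v/R makes the rotational term ½I(v/R)² = ½kMv², so KE_total = ½(1+k)Mv² = Mv².
Energy conservation: Mv₀² + Mgh = Mv², so v² = v₀² + 2gh/(1+k).
v = √(2.53² + 2×9.81×2.81/2) = √33.97 ≈ 5.83 m/s.

v ≈ 5.83 m/s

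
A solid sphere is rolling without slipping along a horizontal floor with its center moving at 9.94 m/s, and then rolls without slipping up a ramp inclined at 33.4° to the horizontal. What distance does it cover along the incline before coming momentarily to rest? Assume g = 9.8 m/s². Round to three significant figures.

For this body I = (2/5)MR², i.e. k = I/(MR²) = 0.4.
Since it rolls without slipping, ω = v/R and KE = ½Mv² + ½Iω² = ½(1+k)Mv² = (7/10)Mv².
Setting this equal to Mgh gives the vertical rise h = (1+k)v₀²/(2g) = 1.4×9.94²/(2×9.8) = 7.057 m.
Along the incline, d = h/sinθ = 7.057/sin33.4° ≈ 12.8 m.

d ≈ 12.8 m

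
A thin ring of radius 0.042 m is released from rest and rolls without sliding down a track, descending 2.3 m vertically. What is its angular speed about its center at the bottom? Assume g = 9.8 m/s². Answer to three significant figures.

ω ≈ 113 rad/s

With I = MR², the ratio k = I/(MR²) is 1.
Since it rolls without slipping, ω = v/R and KE = ½Mv² + ½Iω² = ½(1+k)Mv² = Mv².
Energy conservation Mgh = ½(1+k)Mv² gives v = √(2gh/(1+k)) = √(2 × 9.8 × 2.3 / 2) = 4.748 m/s.
Then ω = v/R = 4.748 / 0.042 ≈ 113 rad/s.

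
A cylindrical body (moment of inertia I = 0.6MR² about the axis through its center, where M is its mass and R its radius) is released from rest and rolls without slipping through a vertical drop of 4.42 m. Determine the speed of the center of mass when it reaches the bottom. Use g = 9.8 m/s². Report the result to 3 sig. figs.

The moment of inertia is 0.6MR², giving k ≡ I/(MR²) = 0.6.
Rolling without slipping gives ω = v/R, so the total kinetic energy is ½Mv² + ½Iω² = ½(1+k)Mv² = (4/5)Mv².
Energy conservation: Mgh = (4/5)Mv², so v = √(2gh/(1+k)) = √(2 × 9.8 × 4.42 / 1.6) ≈ 7.36 m/s.

v ≈ 7.36 m/s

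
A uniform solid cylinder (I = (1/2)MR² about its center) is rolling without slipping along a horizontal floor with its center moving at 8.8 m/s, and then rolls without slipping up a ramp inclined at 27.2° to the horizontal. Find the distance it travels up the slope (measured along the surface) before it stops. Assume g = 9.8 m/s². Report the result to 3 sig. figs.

With I = (1/2)MR², the ratio k = I/(MR²) is 0.5.
The rolling condition ω = v/R makes the rotational term ½I(v/R)² = ½kMv², so KE_total = ½(1+k)Mv² = (3/4)Mv².
Setting this equal to Mgh gives the vertical rise h = (1+k)v₀²/(2g) = 1.5×8.8²/(2×9.8) = 5.927 m.
Along the incline, d = h/sinθ = 5.927/sin27.2° ≈ 13.0 m.

d ≈ 13.0 m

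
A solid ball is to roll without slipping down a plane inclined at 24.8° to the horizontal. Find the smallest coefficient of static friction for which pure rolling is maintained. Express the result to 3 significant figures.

With I = (2/5)MR², the ratio k = I/(MR²) is 0.4.
Newton's second law down the slope: Mg sinθ − f = Ma. The torque equation fR = Iα (with α = a/R) gives f = kMa.
These give a = g sinθ/(1+k) and the required friction f = kMg sinθ/(1+k).
With N = Mg cosθ, the no-slip condition f ≤ μN gives μ_min = f/N = k tanθ/(1+k).
μ_min = 0.4 × tan24.8° / 1.4 ≈ 0.132.

μ_min ≈ 0.132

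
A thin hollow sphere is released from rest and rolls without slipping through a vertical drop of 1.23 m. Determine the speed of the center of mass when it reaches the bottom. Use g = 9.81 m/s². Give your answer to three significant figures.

The moment of inertia is (2/3)MR², giving k ≡ I/(MR²) = 2/3.
Pure rolling means v = ωR; then KE = ½Mv² + ½I(v/R)² = ½(1+k)Mv² = (5/6)Mv².
Energy conservation: Mgh = (5/6)Mv², so v = √(2gh/(1+k)) = √(2 × 9.81 × 1.23 / 1.667) ≈ 3.81 m/s.

v ≈ 3.81 m/s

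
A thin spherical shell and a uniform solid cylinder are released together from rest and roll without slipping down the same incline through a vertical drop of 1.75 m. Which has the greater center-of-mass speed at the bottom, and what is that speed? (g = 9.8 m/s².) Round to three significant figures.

For rolling without slipping, Mgh = ½(1+k)Mv² where k = I/(MR²), so v = √(2gh/(1+k)).
Thin spherical shell: k = 2/3, giving v = √(2×9.8×1.75/1.667) = 4.537 m/s.
Uniform solid cylinder: k = 0.5, giving v = √(2×9.8×1.75/1.5) = 4.782 m/s.
The smaller k wins: the uniform solid cylinder, at ≈ 4.78 m/s.

the uniform solid cylinder, at v ≈ 4.78 m/s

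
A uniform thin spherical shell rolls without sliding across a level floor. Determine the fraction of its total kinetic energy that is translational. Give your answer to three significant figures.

fraction ≈ 0.600

The moment of inertia is (2/3)MR², giving k ≡ I/(MR²) = 2/3.
With ω = v/R, KE_trans = ½Mv² and KE_rot = ½Iω² = ½kMv², so KE_total = ½(1+k)Mv².
The translational fraction is therefore 1/(1+k) = 1/1.667 ≈ 0.600.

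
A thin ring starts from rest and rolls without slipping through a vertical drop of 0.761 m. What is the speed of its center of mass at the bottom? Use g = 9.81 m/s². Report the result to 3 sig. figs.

For this body I = MR², i.e. k = I/(MR²) = 1.
Pure rolling means v = ωR; then KE = ½Mv² + ½I(v/R)² = ½(1+k)Mv² = Mv².
Energy conservation: Mgh = Mv², so v = √(2gh/(1+k)) = √(2 × 9.81 × 0.761 / 2) ≈ 2.73 m/s.

v ≈ 2.73 m/s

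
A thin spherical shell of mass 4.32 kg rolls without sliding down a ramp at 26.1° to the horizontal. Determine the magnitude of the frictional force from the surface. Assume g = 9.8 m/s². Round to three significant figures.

f ≈ 7.45 N

Here I = (2/3)MR², so the shape factor k = I/(MR²) = 2/3.
Along the incline Mg sinθ − f = Ma, and torque about the center fR = Iα = kMR²(a/R) gives f = kMa.
Combining, a = g sinθ/(1+k) and f = kMa = kMg sinθ/(1+k).
f = (2/3) × 4.32 × 9.8 × sin26.1° / 1.667 ≈ 7.45 N.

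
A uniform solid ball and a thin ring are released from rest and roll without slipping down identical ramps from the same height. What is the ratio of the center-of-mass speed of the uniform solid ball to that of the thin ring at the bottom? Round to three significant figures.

Each satisfies Mgh = ½(1+k)Mv² with k = I/(MR²), so v ∝ 1/√(1+k).
For the uniform solid ball k = 0.4; for the thin ring k = 1.
v₁/v₂ = √((1+k₂)/(1+k₁)) = √(2/1.4) ≈ 1.20.

v_ratio ≈ 1.20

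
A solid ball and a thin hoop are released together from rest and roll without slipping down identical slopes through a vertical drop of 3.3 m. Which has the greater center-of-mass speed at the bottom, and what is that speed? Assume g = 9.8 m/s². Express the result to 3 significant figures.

For rolling without slipping, Mgh = ½(1+k)Mv² where k = I/(MR²), so v = √(2gh/(1+k)).
Solid ball: k = 0.4, giving v = √(2×9.8×3.3/1.4) = 6.797 m/s.
Thin hoop: k = 1, giving v = √(2×9.8×3.3/2) = 5.687 m/s.
The smaller k wins: the solid ball, at ≈ 6.80 m/s.

the solid ball, at v ≈ 6.80 m/s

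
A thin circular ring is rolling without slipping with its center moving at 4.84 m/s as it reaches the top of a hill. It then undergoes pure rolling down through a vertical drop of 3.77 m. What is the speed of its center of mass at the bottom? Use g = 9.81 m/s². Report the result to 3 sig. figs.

v ≈ 7.77 m/s

The moment of inertia is MR², giving k ≡ I/(MR²) = 1.
Since it rolls without slipping, ω = v/R and KE = ½Mv² + ½Iω² = ½(1+k)Mv² = Mv².
Energy conservation: Mv₀² + Mgh = Mv², so v² = v₀² + 2gh/(1+k).
v = √(4.84² + 2×9.81×3.77/2) = √60.41 ≈ 7.77 m/s.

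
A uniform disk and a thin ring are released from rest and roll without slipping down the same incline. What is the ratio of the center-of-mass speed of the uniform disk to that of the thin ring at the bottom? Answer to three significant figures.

Each satisfies Mgh = ½(1+k)Mv² with k = I/(MR²), so v ∝ 1/√(1+k).
For the uniform disk k = 0.5; for the thin ring k = 1.
v₁/v₂ = √((1+k₂)/(1+k₁)) = √(2/1.5) ≈ 1.15.

v_ratio ≈ 1.15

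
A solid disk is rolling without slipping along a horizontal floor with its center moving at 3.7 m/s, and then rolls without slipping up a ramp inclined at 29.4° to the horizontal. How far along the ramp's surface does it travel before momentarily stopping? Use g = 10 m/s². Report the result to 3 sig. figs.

With I = (1/2)MR², the ratio k = I/(MR²) is 0.5.
Pure rolling means v = ωR; then KE = ½Mv² + ½I(v/R)² = ½(1+k)Mv² = (3/4)Mv².
Setting this equal to Mgh gives the vertical rise h = (1+k)v₀²/(2g) = 1.5×3.7²/(2×10) = 1.027 m.
Along the incline, d = h/sinθ = 1.027/sin29.4° ≈ 2.09 m.

d ≈ 2.09 m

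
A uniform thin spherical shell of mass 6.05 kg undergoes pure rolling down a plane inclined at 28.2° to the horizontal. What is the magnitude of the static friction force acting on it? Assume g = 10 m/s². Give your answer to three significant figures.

For this body I = (2/3)MR², i.e. k = I/(MR²) = 2/3.
Translational: Mg sinθ − f = Ma. Rotational about the CM: fR = Iα = kMRa, so f = kMa.
Combining, a = g sinθ/(1+k) and f = kMa = kMg sinθ/(1+k).
f = (2/3) × 6.05 × 10 × sin28.2° / 1.667 ≈ 11.4 N.

f ≈ 11.4 N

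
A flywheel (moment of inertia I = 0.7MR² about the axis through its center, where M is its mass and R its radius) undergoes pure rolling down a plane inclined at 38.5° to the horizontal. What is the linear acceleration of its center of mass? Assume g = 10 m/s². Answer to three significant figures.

The moment of inertia is 0.7MR², giving k ≡ I/(MR²) = 0.7.
Translational: Mg sinθ − f = Ma. Rotational about the CM: fR = Iα = kMRa, so f = kMa.
Eliminating f: Mg sinθ = (1+k)Ma, so a = g sinθ/(1+k) = 10 × sin38.5° / 1.7 ≈ 3.66 m/s².

a ≈ 3.66 m/s²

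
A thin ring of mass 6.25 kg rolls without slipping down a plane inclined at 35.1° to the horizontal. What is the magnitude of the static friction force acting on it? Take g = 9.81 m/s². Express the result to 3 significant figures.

f ≈ 17.6 N

For this body I = MR², i.e. k = I/(MR²) = 1.
Newton's second law down the slope: Mg sinθ − f = Ma. The torque equation fR = Iα (with α = a/R) gives f = kMa.
Combining, a = g sinθ/(1+k) and f = kMa = kMg sinθ/(1+k).
f = 1 × 6.25 × 9.81 × sin35.1° / 2 ≈ 17.6 N.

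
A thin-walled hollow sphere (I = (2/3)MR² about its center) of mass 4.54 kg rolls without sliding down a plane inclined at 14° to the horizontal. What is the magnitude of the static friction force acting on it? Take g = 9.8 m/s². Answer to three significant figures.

With I = (2/3)MR², the ratio k = I/(MR²) is 2/3.
Translational: Mg sinθ − f = Ma. Rotational about the CM: fR = Iα = kMRa, so f = kMa.
Combining, a = g sinθ/(1+k) and f = kMa = kMg sinθ/(1+k).
f = (2/3) × 4.54 × 9.8 × sin14° / 1.667 ≈ 4.31 N.

f ≈ 4.31 N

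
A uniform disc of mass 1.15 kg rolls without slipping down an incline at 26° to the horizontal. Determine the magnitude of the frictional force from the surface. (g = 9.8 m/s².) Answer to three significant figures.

With I = (1/2)MR², the ratio k = I/(MR²) is 0.5.
Along the incline Mg sinθ − f = Ma, and torque about the center fR = Iα = kMR²(a/R) gives f = kMa.
Combining, a = g sinθ/(1+k) and f = kMa = kMg sinθ/(1+k).
f = 0.5 × 1.15 × 9.8 × sin26° / 1.5 ≈ 1.65 N.

f ≈ 1.65 N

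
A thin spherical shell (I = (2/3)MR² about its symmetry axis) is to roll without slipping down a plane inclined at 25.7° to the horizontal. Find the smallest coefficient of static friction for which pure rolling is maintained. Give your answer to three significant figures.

μ_min ≈ 0.193

With I = (2/3)MR², the ratio k = I/(MR²) is 2/3.
Along the incline Mg sinθ − f = Ma, and torque about the center fR = Iα = kMR²(a/R) gives f = kMa.
These give a = g sinθ/(1+k) and the required friction f = kMg sinθ/(1+k).
With N = Mg cosθ, the no-slip condition f ≤ μN gives μ_min = f/N = k tanθ/(1+k).
μ_min = (2/3) × tan25.7° / 1.667 ≈ 0.193.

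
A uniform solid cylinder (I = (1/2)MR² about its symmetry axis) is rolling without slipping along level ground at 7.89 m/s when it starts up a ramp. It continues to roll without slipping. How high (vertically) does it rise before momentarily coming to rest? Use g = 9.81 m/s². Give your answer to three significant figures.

For this body I = (1/2)MR², i.e. k = I/(MR²) = 0.5.
Since it rolls without slipping, ω = v/R and KE = ½Mv² + ½Iω² = ½(1+k)Mv² = (3/4)Mv².
All of this converts to potential energy at the highest point: (3/4)Mv₀² = Mgh.
Thus h = (1+k)v₀²/(2g) = 1.5 × 7.89² / (2 × 9.81) ≈ 4.76 m.

h ≈ 4.76 m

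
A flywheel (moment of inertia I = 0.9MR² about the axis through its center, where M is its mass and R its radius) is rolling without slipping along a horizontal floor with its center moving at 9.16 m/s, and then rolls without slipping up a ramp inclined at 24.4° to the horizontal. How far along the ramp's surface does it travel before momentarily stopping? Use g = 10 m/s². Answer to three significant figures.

For this body I = 0.9MR², i.e. k = I/(MR²) = 0.9.
The rolling condition ω = v/R makes the rotational term ½I(v/R)² = ½kMv², so KE_total = ½(1+k)Mv² = (19/20)Mv².
Setting this equal to Mgh gives the vertical rise h = (1+k)v₀²/(2g) = 1.9×9.16²/(2×10) = 7.971 m.
Along the incline, d = h/sinθ = 7.971/sin24.4° ≈ 19.3 m.

d ≈ 19.3 m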